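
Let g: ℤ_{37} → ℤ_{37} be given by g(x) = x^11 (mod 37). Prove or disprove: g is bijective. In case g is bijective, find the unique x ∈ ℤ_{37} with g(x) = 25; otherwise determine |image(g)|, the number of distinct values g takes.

30

Since 37 is prime, the nonzero elements of ℤ_{37} form a cyclic group of order 36.
As gcd(11, 36) = 1, raising to the 11th power is a bijection on this group: if s^11 ≡ t^11 then (st^{−1})^11 = 1, and the only element of order dividing gcd(11, 36) = 1 is 1, so s = t.
With g(0) = 0 this makes g injective on all of ℤ_{37}, hence bijective (finite equal-size domain and codomain). In particular g is bijective.
Since g is bijective, we find the preimage of 25. The inverse of x ↦ x^11 on (ℤ_{37})^× is x ↦ x^23, because 11·23 = 253 = 7·36 + 1 ≡ 1 (mod 36) and x^{36} = 1 for x ≠ 0 (Fermat). So g⁻¹(25) = 25^23 mod 37.
Repeated squaring mod 37: 25^1 ≡ 25, 25^2 ≡ 25² = 625 ≡ 33, 25^4 ≡ 33² = 1089 ≡ 16, 25^8 ≡ 16² = 256 ≡ 34, 25^16 ≡ 34² = 1156 ≡ 9. Since 23 = 16 + 4 + 2 + 1, 25^23 ≡ 9·16·33·25: 9·16 = 144 ≡ 33, then 33·33 = 1089 ≡ 16, then 16·25 = 400 ≡ 30. So 25^23 ≡ 30 (mod 37).
Hence g⁻¹(25) = 30.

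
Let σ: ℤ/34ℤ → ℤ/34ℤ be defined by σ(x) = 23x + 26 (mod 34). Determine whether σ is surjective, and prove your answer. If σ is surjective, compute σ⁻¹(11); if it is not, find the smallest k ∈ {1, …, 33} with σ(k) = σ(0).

23

By definition, surjectivity means every element of the codomain has a preimage under σ.
Since gcd(23, 34) = 1, 23 is invertible modulo 34. Euclid's algorithm: 34 = 1·23 + 11, 23 = 2·11 + 1; back-substituting gives 1 = 3·23 − 2·34, so 23⁻¹ ≡ 3 (mod 34).
For any y ∈ ℤ/34ℤ, x = 3(y − 26) mod 34 satisfies σ(x) = 23·3(y − 26) + 26 ≡ y (since 23·3 ≡ 1 mod 34). So every y has a preimage.
So σ is surjective.
Since σ is surjective, we compute σ⁻¹(11): solve 23x + 26 ≡ 11 (mod 34), i.e. 23x ≡ 19 (mod 34).
Multiplying by 23⁻¹ = 3 gives x ≡ 3·19 = 57 = 1·34 + 23 ≡ 23 (mod 34).
Check: σ(23) = 23·23 + 26 = 555 = 16·34 + 11 ≡ 11 (mod 34).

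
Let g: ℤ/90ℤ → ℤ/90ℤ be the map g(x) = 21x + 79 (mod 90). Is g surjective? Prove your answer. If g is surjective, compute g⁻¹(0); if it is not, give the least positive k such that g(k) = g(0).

30

Recall that g is surjective if every y in the codomain equals g(x) for some x in the domain.
Since gcd(21, 90) = 3, we have 21x ≡ 0 (mod 3) for all x, so g(x) ≡ 1 (mod 3).
But 0 ≢ 1 (mod 3), so 0 ∈ ℤ/90ℤ has no preimage. Hence g is not surjective.
Since g is not surjective, we find the least positive k with g(k) = g(0): this means 21k ≡ 0 (mod 90), i.e. 90 ∣ 21k. Since gcd(21, 90) = 3, dividing through by 3 this holds exactly when 30 ∣ 7k, and as gcd(7, 30) = 1, exactly when 30 ∣ k.
The smallest positive such k is 30.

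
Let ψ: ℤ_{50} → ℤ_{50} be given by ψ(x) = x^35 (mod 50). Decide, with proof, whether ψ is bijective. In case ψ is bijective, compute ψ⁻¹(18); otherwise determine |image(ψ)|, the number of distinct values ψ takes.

10

ψ(0) = 0^35 = 0.
ψ(10): Repeated squaring mod 50: 10^1 ≡ 10, 10^2 ≡ 10² = 100 ≡ 0, 10^4 ≡ 0² = 0, 10^8 ≡ 0² = 0, 10^16 ≡ 0² = 0, 10^32 ≡ 0² = 0. Since 35 = 32 + 2 + 1, 10^35 ≡ 0·0·10: 0·0 = 0, then 0·10 = 0. So 10^35 ≡ 0 (mod 50).
So ψ(0) = ψ(10) = 0 while 0 ≠ 10, therefore ψ is not injective, hence not bijective.
Since ψ is not bijective, we determine |image(ψ)|. Computing x^35 mod 50 for each x (by repeated squaring, reducing mod 50 at every step), the values ψ(0), ψ(1), …, ψ(49) are: 0, 1, 18, 7, 24, 25, 26, 43, 32, 49, 0, 1, 18, 7, 24, 25, 26, 43, 32, 49, 0, 1, 18, 7, 24, 25, 26, 43, 32, 49, 0, 1, 18, 7, 24, 25, 26, 43, 32, 49, 0, 1, 18, 7, 24, 25, 26, 43, 32, 49.
The distinct values are {0, 1, 7, 18, 24, 25, 26, 32, 43, 49}; there are 10 of them.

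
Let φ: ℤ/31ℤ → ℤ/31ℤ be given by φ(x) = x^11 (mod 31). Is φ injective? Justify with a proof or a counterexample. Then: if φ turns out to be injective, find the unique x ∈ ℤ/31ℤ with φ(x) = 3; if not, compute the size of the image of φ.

13

Since 31 is prime, the nonzero elements of ℤ/31ℤ form a cyclic group of order 30.
As gcd(11, 30) = 1, raising to the 11th power is a bijection on this group: if a^11 ≡ b^11 then (ab^{−1})^11 = 1, and the only element of order dividing gcd(11, 30) = 1 is 1, so a = b.
With φ(0) = 0 this makes φ injective on all of ℤ/31ℤ, hence bijective (finite equal-size domain and codomain). In particular φ is injective.
Since φ is injective, we find the preimage of 3. The inverse of x ↦ x^11 on (ℤ/31ℤ)^× is x ↦ x^11, because 11·11 = 121 = 4·30 + 1 ≡ 1 (mod 30) and x^{30} = 1 for x ≠ 0 (Fermat). So φ⁻¹(3) = 3^11 mod 31.
Repeated squaring mod 31: 3^1 ≡ 3, 3^2 ≡ 3² = 9, 3^4 ≡ 9² = 81 ≡ 19, 3^8 ≡ 19² = 361 ≡ 20. Since 11 = 8 + 2 + 1, 3^11 ≡ 20·9·3: 20·9 = 180 ≡ 25, then 25·3 = 75 ≡ 13. So 3^11 ≡ 13 (mod 31).
Hence φ⁻¹(3) = 13.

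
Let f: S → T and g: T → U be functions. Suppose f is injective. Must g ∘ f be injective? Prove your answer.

not injective

No. Take S = T = U = {1, 2}, f = identity (injective), and g(x) = 1 for every x.
Then (g ∘ f)(1) = 1 = (g ∘ f)(2) with 1 ≠ 2, so g ∘ f is not injective.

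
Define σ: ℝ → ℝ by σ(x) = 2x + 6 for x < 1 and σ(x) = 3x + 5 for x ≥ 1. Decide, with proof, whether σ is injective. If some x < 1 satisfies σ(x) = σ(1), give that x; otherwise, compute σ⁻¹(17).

4

Both pieces are strictly increasing (slopes 2 and 3), so each is injective on its own interval.
The left piece maps (−∞, 1) onto (−∞, 8); the right piece maps [1, ∞) onto [8, ∞).
These images are disjoint, so no value is attained by both pieces. Therefore σ is injective.
Because the two images are disjoint, no x < 1 has σ(x) = σ(1), so we compute σ⁻¹(17): 17 lies in [8, ∞), so solve 3x + 5 = 17: x = (17 − 5)/3 = 4.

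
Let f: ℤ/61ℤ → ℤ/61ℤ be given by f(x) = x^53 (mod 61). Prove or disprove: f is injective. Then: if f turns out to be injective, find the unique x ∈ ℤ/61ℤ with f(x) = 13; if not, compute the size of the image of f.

47

Since 61 is prime, the nonzero elements of ℤ/61ℤ form a cyclic group of order 60.
As gcd(53, 60) = 1, raising to the 53rd power is a bijection on this group: if a^53 ≡ b^53 then (ab^{−1})^53 = 1, and the only element of order dividing gcd(53, 60) = 1 is 1, so a = b.
With f(0) = 0 this makes f injective on all of ℤ/61ℤ, hence bijective (finite equal-size domain and codomain). In particular f is injective.
Since f is injective, we find the preimage of 13. The inverse of x ↦ x^53 on (ℤ/61ℤ)^× is x ↦ x^17, because 53·17 = 901 = 15·60 + 1 ≡ 1 (mod 60) and x^{60} = 1 for x ≠ 0 (Fermat). So f⁻¹(13) = 13^17 mod 61.
Repeated squaring mod 61: 13^1 ≡ 13, 13^2 ≡ 13² = 169 ≡ 47, 13^4 ≡ 47² = 2209 ≡ 13, 13^8 ≡ 13² = 169 ≡ 47, 13^16 ≡ 47² = 2209 ≡ 13. Since 17 = 16 + 1, 13^17 ≡ 13·13: 13·13 = 169 ≡ 47. So 13^17 ≡ 47 (mod 61).
Hence f⁻¹(13) = 47.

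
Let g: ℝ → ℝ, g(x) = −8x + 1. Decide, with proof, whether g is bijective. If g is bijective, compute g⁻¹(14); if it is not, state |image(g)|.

-13/8

Suppose g(s) = g(t). Then −8s + 1 = −8t + 1, thus −8s = −8t, therefore s = t.
For any y ∈ ℝ, x = (y − 1)/(−8) satisfies g(x) = y.
Thus g is bijective.
Since g is bijective, we compute g⁻¹(14) = (14 − 1)/(−8) = −13/8.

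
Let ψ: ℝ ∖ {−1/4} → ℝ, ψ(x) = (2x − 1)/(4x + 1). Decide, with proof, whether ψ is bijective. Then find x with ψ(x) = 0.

1/2

If ψ(x) = 1/2, cross-multiplying gives 4(2x − 1) = 2(4x + 1), which simplifies to −4 = 2 — false.  So 1/2 has no preimage and ψ is not surjective.
Hence ψ is not bijective.
Solving ψ(x) = 0: cross-multiplying gives 2x − 1 = 0(4x + 1), which rearranges to 2x = 1, so x = 1/2.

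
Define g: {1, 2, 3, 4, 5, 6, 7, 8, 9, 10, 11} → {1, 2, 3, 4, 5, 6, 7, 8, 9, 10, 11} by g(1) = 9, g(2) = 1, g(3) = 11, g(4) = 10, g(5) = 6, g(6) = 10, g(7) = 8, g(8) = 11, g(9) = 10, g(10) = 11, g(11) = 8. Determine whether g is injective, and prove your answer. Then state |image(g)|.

6

g(4) = 10 = g(6) with 4 ≠ 6, so g is not injective.
The image of g is {1, 6, 8, 9, 10, 11}, which has 6 elements.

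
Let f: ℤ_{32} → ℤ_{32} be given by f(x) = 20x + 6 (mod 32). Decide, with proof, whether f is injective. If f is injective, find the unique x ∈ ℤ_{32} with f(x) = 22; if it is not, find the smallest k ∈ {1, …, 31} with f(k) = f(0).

8

Recall: injectivity means: for all a, b in the domain, f(a) = f(b) implies a = b.
We have gcd(20, 32) = 4 > 1. Taking a = 0 and b = 8: f(0) = 6 and f(8) = 20·8 + 6 = 166 ≡ 6 (mod 32).
So f(0) = f(8) while 0 ≠ 8, thus f is not injective.
Since f is not injective, we find the least positive k with f(k) = f(0): this means 20k ≡ 0 (mod 32), i.e. 32 ∣ 20k. Since gcd(20, 32) = 4, dividing through by 4 this holds exactly when 8 ∣ 5k, and as gcd(5, 8) = 1, exactly when 8 ∣ k.
The smallest positive such k is 8.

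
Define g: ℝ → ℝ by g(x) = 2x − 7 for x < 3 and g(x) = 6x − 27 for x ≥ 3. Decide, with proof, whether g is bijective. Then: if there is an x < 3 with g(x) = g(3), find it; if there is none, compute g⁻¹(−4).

Both pieces are strictly increasing (slopes 2 and 6), so each is injective on its own interval.
The left piece maps (−∞, 3) onto (−∞, −1); the right piece maps [3, ∞) onto [−9, ∞).
These images overlap. In particular g(3) = −9 (right piece), and solving 2x − 7 = −9 on the left piece gives x = −1 < 3.
So g(−1) = g(3) with −1 ≠ 3, and g is not injective, hence not bijective. This x = −1 is the requested value below 3.

-1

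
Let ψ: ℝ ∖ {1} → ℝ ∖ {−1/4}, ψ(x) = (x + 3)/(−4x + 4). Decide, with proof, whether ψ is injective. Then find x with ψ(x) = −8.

35/31

Suppose ψ(s) = ψ(t). Cross-multiplying: (s + 3)(−4t + 4) = (t + 3)(−4s + 4).
Expanding both sides and cancelling the symmetric terms leaves 16·(s − t) = 0. Since 16 ≠ 0, s = t. Therefore ψ is injective.
Solving ψ(x) = −8: cross-multiplying gives x + 3 = −8(−4x + 4), which rearranges to −31x = −35, so x = 35/31.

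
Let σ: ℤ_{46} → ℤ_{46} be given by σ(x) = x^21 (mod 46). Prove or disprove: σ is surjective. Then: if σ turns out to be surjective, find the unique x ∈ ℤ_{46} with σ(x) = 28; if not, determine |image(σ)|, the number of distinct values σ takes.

Computing x^21 mod 46 for each x (by repeated squaring, reducing mod 46 at every step), the values σ(0), σ(1), …, σ(45) are: 0, 1, 12, 31, 6, 37, 4, 33, 26, 41, 30, 21, 2, 39, 28, 43, 36, 19, 32, 17, 38, 11, 22, 23, 24, 35, 8, 29, 14, 27, 10, 3, 18, 7, 44, 25, 16, 5, 20, 13, 42, 9, 40, 15, 34, 45.
Every element of ℤ_{46} appears exactly once in this list, so σ is a bijection, and in particular surjective.
Since σ is surjective, we read off the preimage of 28 from the same table: σ(14) = 28, so σ⁻¹(28) = 14.

14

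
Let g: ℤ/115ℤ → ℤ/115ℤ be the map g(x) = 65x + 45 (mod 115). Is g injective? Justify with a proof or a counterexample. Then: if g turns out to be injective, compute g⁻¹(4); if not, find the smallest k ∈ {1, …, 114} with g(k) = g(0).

By definition, g is injective when g(x_1) = g(x_2) forces x_1 = x_2.
We have gcd(65, 115) = 5 > 1. Taking x_1 = 0 and x_2 = 23: g(0) = 45 and g(23) = 65·23 + 45 = 1540 ≡ 45 (mod 115).
So g(0) = g(23) while 0 ≠ 23, hence g is not injective.
Since g is not injective, we find the least positive k with g(k) = g(0): this means 65k ≡ 0 (mod 115), i.e. 115 ∣ 65k. Since gcd(65, 115) = 5, dividing through by 5 this holds exactly when 23 ∣ 13k, and as gcd(13, 23) = 1, exactly when 23 ∣ k.
The smallest positive such k is 23.

23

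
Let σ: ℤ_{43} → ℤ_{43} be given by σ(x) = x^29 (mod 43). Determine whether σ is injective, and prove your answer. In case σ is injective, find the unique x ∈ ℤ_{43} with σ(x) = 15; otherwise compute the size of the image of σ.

24

Since 43 is prime, the nonzero elements of ℤ_{43} form a cyclic group of order 42.
As gcd(29, 42) = 1, raising to the 29th power is a bijection on this group: if s^29 ≡ t^29 then (st^{−1})^29 = 1, and the only element of order dividing gcd(29, 42) = 1 is 1, so s = t.
With σ(0) = 0 this makes σ injective on all of ℤ_{43}, hence bijective (finite equal-size domain and codomain). In particular σ is injective.
Since σ is injective, we find the preimage of 15. The inverse of x ↦ x^29 on (ℤ_{43})^× is x ↦ x^29, because 29·29 = 841 = 20·42 + 1 ≡ 1 (mod 42) and x^{42} = 1 for x ≠ 0 (Fermat). So σ⁻¹(15) = 15^29 mod 43.
Repeated squaring mod 43: 15^1 ≡ 15, 15^2 ≡ 15² = 225 ≡ 10, 15^4 ≡ 10² = 100 ≡ 14, 15^8 ≡ 14² = 196 ≡ 24, 15^16 ≡ 24² = 576 ≡ 17. Since 29 = 16 + 8 + 4 + 1, 15^29 ≡ 17·24·14·15: 17·24 = 408 ≡ 21, then 21·14 = 294 ≡ 36, then 36·15 = 540 ≡ 24. So 15^29 ≡ 24 (mod 43).
Hence σ⁻¹(15) = 24.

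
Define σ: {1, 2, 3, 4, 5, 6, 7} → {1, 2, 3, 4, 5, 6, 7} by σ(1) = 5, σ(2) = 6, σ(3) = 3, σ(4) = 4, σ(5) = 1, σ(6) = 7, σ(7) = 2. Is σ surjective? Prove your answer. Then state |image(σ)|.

Every element of the codomain has a preimage: 1 = σ(5), 2 = σ(7), 3 = σ(3), 4 = σ(4), 5 = σ(1), 6 = σ(2), 7 = σ(6).
Thus σ is surjective.
The image of σ is {1, 2, 3, 4, 5, 6, 7}, which has 7 elements.

7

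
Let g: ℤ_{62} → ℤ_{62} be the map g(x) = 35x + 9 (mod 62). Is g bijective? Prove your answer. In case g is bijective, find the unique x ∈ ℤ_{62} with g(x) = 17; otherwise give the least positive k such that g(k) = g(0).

By definition, g is injective when g(s) = g(t) forces s = t.
Suppose g(s) = g(t) in ℤ_{62}. Then 35s + 9 ≡ 35t + 9 (mod 62), hence 35(s − t) ≡ 0 (mod 62).
Since gcd(35, 62) = 1, 35 is invertible modulo 62, therefore s − t ≡ 0 (mod 62), i.e. s = t.
We now compute 35⁻¹ mod 62 explicitly. Euclid's algorithm: 62 = 1·35 + 27, 35 = 1·27 + 8, 27 = 3·8 + 3, 8 = 2·3 + 2, 3 = 1·2 + 1; back-substituting gives 1 = 39·35 − 22·62, so 35⁻¹ ≡ 39 (mod 62).
For any y ∈ ℤ_{62}, x = 39(y − 9) mod 62 satisfies g(x) = 35·39(y − 9) + 9 ≡ y (since 35·39 ≡ 1 mod 62). So every y has a preimage.
Thus g is bijective.
Since g is bijective, we find g⁻¹(17): we need 35x ≡ 17 − 9 ≡ 8 (mod 62). Using 35⁻¹ = 39: x ≡ 39·8 = 312 = 5·62 + 2, so x = 2.
Check: g(2) = 35·2 + 9 = 79 = 1·62 + 17 ≡ 17 (mod 62).

2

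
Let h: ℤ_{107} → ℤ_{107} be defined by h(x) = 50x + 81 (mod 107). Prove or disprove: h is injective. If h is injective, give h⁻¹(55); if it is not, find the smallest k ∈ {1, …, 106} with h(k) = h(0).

If h(a) = h(b), then 50a ≡ 50b (mod 107). Because gcd(50, 107) = 1, we may cancel 50 to get a ≡ b (mod 107).
Hence h is injective.
We now compute 50⁻¹ mod 107 explicitly. Euclid's algorithm: 107 = 2·50 + 7, 50 = 7·7 + 1; back-substituting gives 1 = 15·50 − 7·107, so 50⁻¹ ≡ 15 (mod 107).
Since h is injective, we find h⁻¹(55): we need 50x ≡ 55 − 81 ≡ 81 (mod 107). Using 50⁻¹ = 15: x ≡ 15·81 = 1215 = 11·107 + 38, so x = 38.
Check: h(38) = 50·38 + 81 = 1981 = 18·107 + 55 ≡ 55 (mod 107).

38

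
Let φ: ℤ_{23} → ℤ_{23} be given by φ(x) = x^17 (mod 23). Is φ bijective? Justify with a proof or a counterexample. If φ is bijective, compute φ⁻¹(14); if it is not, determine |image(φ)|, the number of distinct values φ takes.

11

Since 23 is prime, the nonzero elements of ℤ_{23} form a cyclic group of order 22.
As gcd(17, 22) = 1, raising to the 17th power is a bijection on this group: if u^17 ≡ v^17 then (uv^{−1})^17 = 1, and the only element of order dividing gcd(17, 22) = 1 is 1, so u = v.
With φ(0) = 0 this makes φ injective on all of ℤ_{23}, hence bijective (finite equal-size domain and codomain). In particular φ is bijective.
Since φ is bijective, we find the preimage of 14. The inverse of x ↦ x^17 on (ℤ_{23})^× is x ↦ x^13, because 17·13 = 221 = 10·22 + 1 ≡ 1 (mod 22) and x^{22} = 1 for x ≠ 0 (Fermat). So φ⁻¹(14) = 14^13 mod 23.
Repeated squaring mod 23: 14^1 ≡ 14, 14^2 ≡ 14² = 196 ≡ 12, 14^4 ≡ 12² = 144 ≡ 6, 14^8 ≡ 6² = 36 ≡ 13. Since 13 = 8 + 4 + 1, 14^13 ≡ 13·6·14: 13·6 = 78 ≡ 9, then 9·14 = 126 ≡ 11. So 14^13 ≡ 11 (mod 23).
Hence φ⁻¹(14) = 11.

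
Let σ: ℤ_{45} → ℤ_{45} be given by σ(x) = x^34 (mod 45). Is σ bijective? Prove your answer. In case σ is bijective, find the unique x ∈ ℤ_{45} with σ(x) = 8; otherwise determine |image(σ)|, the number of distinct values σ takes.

12

σ(2): Repeated squaring mod 45: 2^1 ≡ 2, 2^2 ≡ 2² = 4, 2^4 ≡ 4² = 16, 2^8 ≡ 16² = 256 ≡ 31, 2^16 ≡ 31² = 961 ≡ 16, 2^32 ≡ 16² = 256 ≡ 31. Since 34 = 32 + 2, 2^34 ≡ 31·4: 31·4 = 124 ≡ 34. So 2^34 ≡ 34 (mod 45).
σ(7): Repeated squaring mod 45: 7^1 ≡ 7, 7^2 ≡ 7² = 49 ≡ 4, 7^4 ≡ 4² = 16, 7^8 ≡ 16² = 256 ≡ 31, 7^16 ≡ 31² = 961 ≡ 16, 7^32 ≡ 16² = 256 ≡ 31. Since 34 = 32 + 2, 7^34 ≡ 31·4: 31·4 = 124 ≡ 34. So 7^34 ≡ 34 (mod 45).
So σ(2) = σ(7) = 34 while 2 ≠ 7, hence σ is not injective, hence not bijective.
Since σ is not bijective, we determine |image(σ)|. Computing x^34 mod 45 for each x (by repeated squaring, reducing mod 45 at every step), the values σ(0), σ(1), …, σ(44) are: 0, 1, 34, 9, 31, 40, 36, 34, 19, 36, 10, 16, 9, 4, 31, 0, 16, 19, 9, 1, 25, 36, 4, 4, 36, 25, 1, 9, 19, 16, 0, 31, 4, 9, 16, 10, 36, 19, 34, 36, 40, 31, 9, 34, 1.
The distinct values are {0, 1, 4, 9, 10, 16, 19, 25, 31, 34, 36, 40}; there are 12 of them.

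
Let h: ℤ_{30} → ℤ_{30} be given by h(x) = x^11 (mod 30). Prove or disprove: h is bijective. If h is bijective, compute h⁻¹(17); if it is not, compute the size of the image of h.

23

Computing x^11 mod 30 for each x (by repeated squaring, reducing mod 30 at every step), the values h(0), h(1), …, h(29) are: 0, 1, 8, 27, 4, 5, 6, 13, 2, 9, 10, 11, 18, 7, 14, 15, 16, 23, 12, 19, 20, 21, 28, 17, 24, 25, 26, 3, 22, 29.
Every element of ℤ_{30} appears exactly once in this list, so h is a bijection, and in particular bijective.
Since h is bijective, we read off the preimage of 17 from the same table: h(23) = 17, so h⁻¹(17) = 23.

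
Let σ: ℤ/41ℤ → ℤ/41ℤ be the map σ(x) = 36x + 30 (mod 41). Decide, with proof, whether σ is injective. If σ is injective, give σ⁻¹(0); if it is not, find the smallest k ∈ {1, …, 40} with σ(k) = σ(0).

6

If σ(u) = σ(v), then 36u ≡ 36v (mod 41). Because gcd(36, 41) = 1, we may cancel 36 to get u ≡ v (mod 41).
Thus σ is injective.
We now compute 36⁻¹ mod 41 explicitly. Euclid's algorithm: 41 = 1·36 + 5, 36 = 7·5 + 1; back-substituting gives 1 = 8·36 − 7·41, so 36⁻¹ ≡ 8 (mod 41).
Since σ is injective, we compute σ⁻¹(0): solve 36x + 30 ≡ 0 (mod 41), i.e. 36x ≡ 11 (mod 41).
Multiplying by 36⁻¹ = 8 gives x ≡ 8·11 = 88 = 2·41 + 6 ≡ 6 (mod 41).
Check: σ(6) = 36·6 + 30 = 246 = 6·41 + 0 ≡ 0 (mod 41).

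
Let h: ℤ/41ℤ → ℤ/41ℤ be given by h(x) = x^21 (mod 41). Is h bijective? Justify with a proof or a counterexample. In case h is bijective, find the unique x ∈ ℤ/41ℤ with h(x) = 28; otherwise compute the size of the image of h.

Since 41 is prime, the nonzero elements of ℤ/41ℤ form a cyclic group of order 40.
As gcd(21, 40) = 1, raising to the 21st power is a bijection on this group: if s^21 ≡ t^21 then (st^{−1})^21 = 1, and the only element of order dividing gcd(21, 40) = 1 is 1, so s = t.
With h(0) = 0 this makes h injective on all of ℤ/41ℤ, hence bijective (finite equal-size domain and codomain). In particular h is bijective.
Since h is bijective, we find the preimage of 28. The inverse of x ↦ x^21 on (ℤ/41ℤ)^× is x ↦ x^21, because 21·21 = 441 = 11·40 + 1 ≡ 1 (mod 40) and x^{40} = 1 for x ≠ 0 (Fermat). So h⁻¹(28) = 28^21 mod 41.
Repeated squaring mod 41: 28^1 ≡ 28, 28^2 ≡ 28² = 784 ≡ 5, 28^4 ≡ 5² = 25, 28^8 ≡ 25² = 625 ≡ 10, 28^16 ≡ 10² = 100 ≡ 18. Since 21 = 16 + 4 + 1, 28^21 ≡ 18·25·28: 18·25 = 450 ≡ 40, then 40·28 = 1120 ≡ 13. So 28^21 ≡ 13 (mod 41).
Hence h⁻¹(28) = 13.

13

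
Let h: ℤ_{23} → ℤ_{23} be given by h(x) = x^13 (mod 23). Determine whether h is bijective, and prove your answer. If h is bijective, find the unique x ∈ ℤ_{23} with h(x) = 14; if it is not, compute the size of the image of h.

Since 23 is prime, the nonzero elements of ℤ_{23} form a cyclic group of order 22.
As gcd(13, 22) = 1, raising to the 13th power is a bijection on this group: if u^13 ≡ v^13 then (uv^{−1})^13 = 1, and the only element of order dividing gcd(13, 22) = 1 is 1, so u = v.
With h(0) = 0 this makes h injective on all of ℤ_{23}, hence bijective (finite equal-size domain and codomain). In particular h is bijective.
Since h is bijective, we find the preimage of 14. The inverse of x ↦ x^13 on (ℤ_{23})^× is x ↦ x^17, because 13·17 = 221 = 10·22 + 1 ≡ 1 (mod 22) and x^{22} = 1 for x ≠ 0 (Fermat). So h⁻¹(14) = 14^17 mod 23.
Repeated squaring mod 23: 14^1 ≡ 14, 14^2 ≡ 14² = 196 ≡ 12, 14^4 ≡ 12² = 144 ≡ 6, 14^8 ≡ 6² = 36 ≡ 13, 14^16 ≡ 13² = 169 ≡ 8. Since 17 = 16 + 1, 14^17 ≡ 8·14: 8·14 = 112 ≡ 20. So 14^17 ≡ 20 (mod 23).
Hence h⁻¹(14) = 20.

20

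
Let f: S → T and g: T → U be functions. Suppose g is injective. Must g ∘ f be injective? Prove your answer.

not injective

No. Take S = {1, 2}, T = U = {1, 2, 3, 4, 5, 6}, f(1) = f(2) = 1, and g = identity (injective).
Then (g ∘ f)(1) = (g ∘ f)(2) = 1 with 1 ≠ 2, so g ∘ f is not injective.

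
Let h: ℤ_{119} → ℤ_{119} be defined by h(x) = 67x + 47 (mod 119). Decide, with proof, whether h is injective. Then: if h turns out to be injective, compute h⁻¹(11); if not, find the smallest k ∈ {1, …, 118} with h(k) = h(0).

19

Suppose h(a) = h(b) in ℤ_{119}. Then 67a + 47 ≡ 67b + 47 (mod 119), thus 67(a − b) ≡ 0 (mod 119).
Since gcd(67, 119) = 1, 67 is invertible modulo 119, hence a − b ≡ 0 (mod 119), i.e. a = b.
So h is injective.
We now compute 67⁻¹ mod 119 explicitly. Euclid's algorithm: 119 = 1·67 + 52, 67 = 1·52 + 15, 52 = 3·15 + 7, 15 = 2·7 + 1; back-substituting gives 1 = 16·67 − 9·119, so 67⁻¹ ≡ 16 (mod 119).
Since h is injective, we compute h⁻¹(11): solve 67x + 47 ≡ 11 (mod 119), i.e. 67x ≡ 83 (mod 119).
Multiplying by 67⁻¹ = 16 gives x ≡ 16·83 = 1328 = 11·119 + 19 ≡ 19 (mod 119).
Check: h(19) = 67·19 + 47 = 1320 = 11·119 + 11 ≡ 11 (mod 119).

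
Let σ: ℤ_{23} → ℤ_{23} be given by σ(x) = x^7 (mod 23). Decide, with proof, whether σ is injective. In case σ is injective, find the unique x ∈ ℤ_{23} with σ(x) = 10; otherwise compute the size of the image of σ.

21

Since 23 is prime, the nonzero elements of ℤ_{23} form a cyclic group of order 22.
As gcd(7, 22) = 1, raising to the 7th power is a bijection on this group: if u^7 ≡ v^7 then (uv^{−1})^7 = 1, and the only element of order dividing gcd(7, 22) = 1 is 1, so u = v.
With σ(0) = 0 this makes σ injective on all of ℤ_{23}, hence bijective (finite equal-size domain and codomain). In particular σ is injective.
Since σ is injective, we find the preimage of 10. The inverse of x ↦ x^7 on (ℤ_{23})^× is x ↦ x^19, because 7·19 = 133 = 6·22 + 1 ≡ 1 (mod 22) and x^{22} = 1 for x ≠ 0 (Fermat). So σ⁻¹(10) = 10^19 mod 23.
Repeated squaring mod 23: 10^1 ≡ 10, 10^2 ≡ 10² = 100 ≡ 8, 10^4 ≡ 8² = 64 ≡ 18, 10^8 ≡ 18² = 324 ≡ 2, 10^16 ≡ 2² = 4. Since 19 = 16 + 2 + 1, 10^19 ≡ 4·8·10: 4·8 = 32 ≡ 9, then 9·10 = 90 ≡ 21. So 10^19 ≡ 21 (mod 23).
Hence σ⁻¹(10) = 21.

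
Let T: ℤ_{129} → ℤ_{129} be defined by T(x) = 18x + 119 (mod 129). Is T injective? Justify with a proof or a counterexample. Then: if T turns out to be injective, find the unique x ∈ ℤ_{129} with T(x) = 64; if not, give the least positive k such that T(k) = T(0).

43

We have gcd(18, 129) = 3 > 1. Taking s = 0 and t = 43: T(0) = 119 and T(43) = 18·43 + 119 = 893 ≡ 119 (mod 129).
So T(0) = T(43) while 0 ≠ 43, so T is not injective.
Since T is not injective, we find the least positive k with T(k) = T(0): this means 18k ≡ 0 (mod 129), i.e. 129 ∣ 18k. Since gcd(18, 129) = 3, dividing through by 3 this holds exactly when 43 ∣ 6k, and as gcd(6, 43) = 1, exactly when 43 ∣ k.
The smallest positive such k is 43.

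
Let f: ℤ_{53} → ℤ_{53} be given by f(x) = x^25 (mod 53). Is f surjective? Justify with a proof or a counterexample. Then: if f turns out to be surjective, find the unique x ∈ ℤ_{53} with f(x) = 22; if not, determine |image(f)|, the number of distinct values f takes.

Since 53 is prime, the nonzero elements of ℤ_{53} form a cyclic group of order 52.
As gcd(25, 52) = 1, raising to the 25th power is a bijection on this group: if s^25 ≡ t^25 then (st^{−1})^25 = 1, and the only element of order dividing gcd(25, 52) = 1 is 1, so s = t.
With f(0) = 0 this makes f injective on all of ℤ_{53}, hence bijective (finite equal-size domain and codomain). In particular f is surjective.
Since f is surjective, we find the preimage of 22. The inverse of x ↦ x^25 on (ℤ_{53})^× is x ↦ x^25, because 25·25 = 625 = 12·52 + 1 ≡ 1 (mod 52) and x^{52} = 1 for x ≠ 0 (Fermat). So f⁻¹(22) = 22^25 mod 53.
Repeated squaring mod 53: 22^1 ≡ 22, 22^2 ≡ 22² = 484 ≡ 7, 22^4 ≡ 7² = 49, 22^8 ≡ 49² = 2401 ≡ 16, 22^16 ≡ 16² = 256 ≡ 44. Since 25 = 16 + 8 + 1, 22^25 ≡ 44·16·22: 44·16 = 704 ≡ 15, then 15·22 = 330 ≡ 12. So 22^25 ≡ 12 (mod 53).
Hence f⁻¹(22) = 12.

12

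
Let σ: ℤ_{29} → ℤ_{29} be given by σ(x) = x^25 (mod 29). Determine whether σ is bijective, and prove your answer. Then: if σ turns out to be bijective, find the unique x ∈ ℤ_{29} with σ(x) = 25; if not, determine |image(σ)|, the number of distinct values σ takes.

16

Since 29 is prime, the nonzero elements of ℤ_{29} form a cyclic group of order 28.
As gcd(25, 28) = 1, raising to the 25th power is a bijection on this group: if s^25 ≡ t^25 then (st^{−1})^25 = 1, and the only element of order dividing gcd(25, 28) = 1 is 1, so s = t.
With σ(0) = 0 this makes σ injective on all of ℤ_{29}, hence bijective (finite equal-size domain and codomain). In particular σ is bijective.
Since σ is bijective, we find the preimage of 25. The inverse of x ↦ x^25 on (ℤ_{29})^× is x ↦ x^9, because 25·9 = 225 = 8·28 + 1 ≡ 1 (mod 28) and x^{28} = 1 for x ≠ 0 (Fermat). So σ⁻¹(25) = 25^9 mod 29.
Repeated squaring mod 29: 25^1 ≡ 25, 25^2 ≡ 25² = 625 ≡ 16, 25^4 ≡ 16² = 256 ≡ 24, 25^8 ≡ 24² = 576 ≡ 25. Since 9 = 8 + 1, 25^9 ≡ 25·25: 25·25 = 625 ≡ 16. So 25^9 ≡ 16 (mod 29).
Hence σ⁻¹(25) = 16.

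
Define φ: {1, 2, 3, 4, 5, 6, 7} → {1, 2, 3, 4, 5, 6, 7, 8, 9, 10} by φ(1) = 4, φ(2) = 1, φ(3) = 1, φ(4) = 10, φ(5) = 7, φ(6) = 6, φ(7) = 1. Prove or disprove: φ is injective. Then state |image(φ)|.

5

φ(2) = 1 = φ(3) with 2 ≠ 3, so φ is not injective.
The image of φ is {1, 4, 6, 7, 10}, which has 5 elements.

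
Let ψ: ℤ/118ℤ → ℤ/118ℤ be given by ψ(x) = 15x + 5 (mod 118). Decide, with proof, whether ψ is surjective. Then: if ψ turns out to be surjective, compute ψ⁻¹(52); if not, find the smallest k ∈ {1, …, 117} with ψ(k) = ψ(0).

11

Since gcd(15, 118) = 1, 15 is invertible modulo 118. Euclid's algorithm: 118 = 7·15 + 13, 15 = 1·13 + 2, 13 = 6·2 + 1; back-substituting gives 1 = 63·15 − 8·118, so 15⁻¹ ≡ 63 (mod 118).
For any y ∈ ℤ/118ℤ, x = 63(y − 5) mod 118 satisfies ψ(x) = 15·63(y − 5) + 5 ≡ y (since 15·63 ≡ 1 mod 118). So every y has a preimage.
Therefore ψ is surjective.
Since ψ is surjective, we compute ψ⁻¹(52): solve 15x + 5 ≡ 52 (mod 118), i.e. 15x ≡ 47 (mod 118).
Multiplying by 15⁻¹ = 63 gives x ≡ 63·47 = 2961 = 25·118 + 11 ≡ 11 (mod 118).
Check: ψ(11) = 15·11 + 5 = 170 = 1·118 + 52 ≡ 52 (mod 118).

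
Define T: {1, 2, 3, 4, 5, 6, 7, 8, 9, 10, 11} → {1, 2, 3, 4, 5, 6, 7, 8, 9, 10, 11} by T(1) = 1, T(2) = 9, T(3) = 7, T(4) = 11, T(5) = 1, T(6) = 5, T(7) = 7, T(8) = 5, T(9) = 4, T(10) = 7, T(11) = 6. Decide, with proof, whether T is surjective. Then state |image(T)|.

No element maps to 2, so T is not surjective.
The image of T is {1, 4, 5, 6, 7, 9, 11}, which has 7 elements.

7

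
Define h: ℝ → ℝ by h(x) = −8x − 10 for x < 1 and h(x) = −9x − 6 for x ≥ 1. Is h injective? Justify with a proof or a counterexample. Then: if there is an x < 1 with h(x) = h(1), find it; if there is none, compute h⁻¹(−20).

5/8

Both pieces are strictly decreasing (slopes −8 and −9), so each is injective on its own interval.
The left piece maps (−∞, 1) onto (−18, ∞); the right piece maps [1, ∞) onto (−∞, −15].
These images overlap. In particular h(1) = −15 (right piece), and solving −8x − 10 = −15 on the left piece gives x = 5/8 < 1.
So h(5/8) = h(1) with 5/8 ≠ 1, and h is not injective. This x = 5/8 is the requested value below 1.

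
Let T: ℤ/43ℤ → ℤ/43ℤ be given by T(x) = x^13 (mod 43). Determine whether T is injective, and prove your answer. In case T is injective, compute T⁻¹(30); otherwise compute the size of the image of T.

Since 43 is prime, the nonzero elements of ℤ/43ℤ form a cyclic group of order 42.
As gcd(13, 42) = 1, raising to the 13th power is a bijection on this group: if u^13 ≡ v^13 then (uv^{−1})^13 = 1, and the only element of order dividing gcd(13, 42) = 1 is 1, so u = v.
With T(0) = 0 this makes T injective on all of ℤ/43ℤ, hence bijective (finite equal-size domain and codomain). In particular T is injective.
Since T is injective, we find the preimage of 30. The inverse of x ↦ x^13 on (ℤ/43ℤ)^× is x ↦ x^13, because 13·13 = 169 = 4·42 + 1 ≡ 1 (mod 42) and x^{42} = 1 for x ≠ 0 (Fermat). So T⁻¹(30) = 30^13 mod 43.
Repeated squaring mod 43: 30^1 ≡ 30, 30^2 ≡ 30² = 900 ≡ 40, 30^4 ≡ 40² = 1600 ≡ 9, 30^8 ≡ 9² = 81 ≡ 38. Since 13 = 8 + 4 + 1, 30^13 ≡ 38·9·30: 38·9 = 342 ≡ 41, then 41·30 = 1230 ≡ 26. So 30^13 ≡ 26 (mod 43).
Hence T⁻¹(30) = 26.

26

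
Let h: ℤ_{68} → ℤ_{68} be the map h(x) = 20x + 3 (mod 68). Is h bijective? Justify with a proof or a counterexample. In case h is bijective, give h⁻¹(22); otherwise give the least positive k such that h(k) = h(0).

17

Recall that h is injective if h(a) = h(b) implies a = b.
We have gcd(20, 68) = 4 > 1. Taking a = 0 and b = 17: h(0) = 3 and h(17) = 20·17 + 3 = 343 ≡ 3 (mod 68).
So h(0) = h(17) while 0 ≠ 17, hence h is not injective, hence not bijective.
Since h is not bijective, we find the least positive k with h(k) = h(0): this means 20k ≡ 0 (mod 68), i.e. 68 ∣ 20k. Since gcd(20, 68) = 4, dividing through by 4 this holds exactly when 17 ∣ 5k, and as gcd(5, 17) = 1, exactly when 17 ∣ k.
The smallest positive such k is 17.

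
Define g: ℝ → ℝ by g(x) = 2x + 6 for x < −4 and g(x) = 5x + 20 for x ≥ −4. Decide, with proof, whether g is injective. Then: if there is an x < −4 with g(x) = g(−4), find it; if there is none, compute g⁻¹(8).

Both pieces are strictly increasing (slopes 2 and 5), so each is injective on its own interval.
The left piece maps (−∞, −4) onto (−∞, −2); the right piece maps [−4, ∞) onto [0, ∞).
These images are disjoint, so no value is attained by both pieces. Therefore g is injective.
Because the two images are disjoint, no x < −4 has g(x) = g(−4), so we compute g⁻¹(8): 8 lies in [0, ∞), so solve 5x + 20 = 8: x = (8 − 20)/5 = −12/5.

-12/5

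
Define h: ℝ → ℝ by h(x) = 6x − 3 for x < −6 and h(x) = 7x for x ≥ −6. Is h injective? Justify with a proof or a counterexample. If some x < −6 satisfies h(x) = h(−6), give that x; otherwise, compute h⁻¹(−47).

-13/2

Both pieces are strictly increasing (slopes 6 and 7), so each is injective on its own interval.
The left piece maps (−∞, −6) onto (−∞, −39); the right piece maps [−6, ∞) onto [−42, ∞).
These images overlap. In particular h(−6) = −42 (right piece), and solving 6x − 3 = −42 on the left piece gives x = −13/2 < −6.
So h(−13/2) = h(−6) with −13/2 ≠ −6, and h is not injective. This x = −13/2 is the requested value below −6.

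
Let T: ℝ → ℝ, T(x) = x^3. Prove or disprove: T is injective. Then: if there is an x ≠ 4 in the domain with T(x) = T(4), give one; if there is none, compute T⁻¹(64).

4

On ℝ, x ↦ x^3 is strictly increasing (since 3 is odd), so T(s) = T(t) forces s = t. Thus T is injective.
Since x ↦ x^3 is strictly increasing on ℝ, it is injective there, so no x ≠ 4 in the domain has T(x) = T(4). We therefore compute T⁻¹(64) = 64^{1/3} = 4 (indeed 4^3 = 64).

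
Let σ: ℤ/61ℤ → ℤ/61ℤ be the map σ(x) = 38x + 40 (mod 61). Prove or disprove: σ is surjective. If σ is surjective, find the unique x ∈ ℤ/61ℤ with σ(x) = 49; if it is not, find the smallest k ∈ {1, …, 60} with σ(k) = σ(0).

50

Recall: surjectivity means every element of the codomain has a preimage under σ.
Since gcd(38, 61) = 1, 38 is invertible modulo 61. Euclid's algorithm: 61 = 1·38 + 23, 38 = 1·23 + 15, 23 = 1·15 + 8, 15 = 1·8 + 7, 8 = 1·7 + 1; back-substituting gives 1 = 53·38 − 33·61, so 38⁻¹ ≡ 53 (mod 61).
Then y ↦ 53(y − 40) is a two-sided inverse to σ, so every y ∈ ℤ/61ℤ has a preimage.
Therefore σ is surjective.
Since σ is surjective, we find σ⁻¹(49): we need 38x ≡ 49 − 40 ≡ 9 (mod 61). Using 38⁻¹ = 53: x ≡ 53·9 = 477 = 7·61 + 50, so x = 50.
Check: σ(50) = 38·50 + 40 = 1940 = 31·61 + 49 ≡ 49 (mod 61).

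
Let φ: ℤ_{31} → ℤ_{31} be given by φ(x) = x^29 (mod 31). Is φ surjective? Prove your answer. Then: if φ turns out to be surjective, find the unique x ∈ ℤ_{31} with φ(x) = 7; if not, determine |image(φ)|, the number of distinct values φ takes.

9

Since 31 is prime, the nonzero elements of ℤ_{31} form a cyclic group of order 30.
As gcd(29, 30) = 1, raising to the 29th power is a bijection on this group: if a^29 ≡ b^29 then (ab^{−1})^29 = 1, and the only element of order dividing gcd(29, 30) = 1 is 1, so a = b.
With φ(0) = 0 this makes φ injective on all of ℤ_{31}, hence bijective (finite equal-size domain and codomain). In particular φ is surjective.
Since φ is surjective, we find the preimage of 7. The inverse of x ↦ x^29 on (ℤ_{31})^× is x ↦ x^29, because 29·29 = 841 = 28·30 + 1 ≡ 1 (mod 30) and x^{30} = 1 for x ≠ 0 (Fermat). So φ⁻¹(7) = 7^29 mod 31.
Repeated squaring mod 31: 7^1 ≡ 7, 7^2 ≡ 7² = 49 ≡ 18, 7^4 ≡ 18² = 324 ≡ 14, 7^8 ≡ 14² = 196 ≡ 10, 7^16 ≡ 10² = 100 ≡ 7. Since 29 = 16 + 8 + 4 + 1, 7^29 ≡ 7·10·14·7: 7·10 = 70 ≡ 8, then 8·14 = 112 ≡ 19, then 19·7 = 133 ≡ 9. So 7^29 ≡ 9 (mod 31).
Hence φ⁻¹(7) = 9.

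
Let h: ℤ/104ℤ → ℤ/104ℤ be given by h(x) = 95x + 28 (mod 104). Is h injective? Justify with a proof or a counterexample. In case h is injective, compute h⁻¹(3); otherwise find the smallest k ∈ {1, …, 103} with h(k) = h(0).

If h(x_1) = h(x_2), then 95x_1 ≡ 95x_2 (mod 104). Because gcd(95, 104) = 1, we may cancel 95 to get x_1 ≡ x_2 (mod 104).
Thus h is injective.
We now compute 95⁻¹ mod 104 explicitly. Euclid's algorithm: 104 = 1·95 + 9, 95 = 10·9 + 5, 9 = 1·5 + 4, 5 = 1·4 + 1; back-substituting gives 1 = 23·95 − 21·104, so 95⁻¹ ≡ 23 (mod 104).
Since h is injective, we compute h⁻¹(3): solve 95x + 28 ≡ 3 (mod 104), i.e. 95x ≡ 79 (mod 104).
Multiplying by 95⁻¹ = 23 gives x ≡ 23·79 = 1817 = 17·104 + 49 ≡ 49 (mod 104).
Check: h(49) = 95·49 + 28 = 4683 = 45·104 + 3 ≡ 3 (mod 104).

49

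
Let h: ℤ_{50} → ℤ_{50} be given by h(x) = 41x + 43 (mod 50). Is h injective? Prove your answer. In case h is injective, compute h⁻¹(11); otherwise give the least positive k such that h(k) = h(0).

Recall that h is injective if h(u) = h(v) implies u = v.
Suppose h(u) = h(v) in ℤ_{50}. Then 41u + 43 ≡ 41v + 43 (mod 50), thus 41(u − v) ≡ 0 (mod 50).
Since gcd(41, 50) = 1, 41 is invertible modulo 50, therefore u − v ≡ 0 (mod 50), i.e. u = v.
So h is injective.
We now compute 41⁻¹ mod 50 explicitly. Euclid's algorithm: 50 = 1·41 + 9, 41 = 4·9 + 5, 9 = 1·5 + 4, 5 = 1·4 + 1; back-substituting gives 1 = 11·41 − 9·50, so 41⁻¹ ≡ 11 (mod 50).
Since h is injective, we find h⁻¹(11): we need 41x ≡ 11 − 43 ≡ 18 (mod 50). Using 41⁻¹ = 11: x ≡ 11·18 = 198 = 3·50 + 48, so x = 48.
Check: h(48) = 41·48 + 43 = 2011 = 40·50 + 11 ≡ 11 (mod 50).

48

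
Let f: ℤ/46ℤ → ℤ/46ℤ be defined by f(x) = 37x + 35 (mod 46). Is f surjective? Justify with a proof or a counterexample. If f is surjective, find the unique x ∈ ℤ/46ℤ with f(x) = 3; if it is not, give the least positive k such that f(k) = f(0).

Since gcd(37, 46) = 1, 37 is invertible modulo 46. Euclid's algorithm: 46 = 1·37 + 9, 37 = 4·9 + 1; back-substituting gives 1 = 5·37 − 4·46, so 37⁻¹ ≡ 5 (mod 46).
Then y ↦ 5(y − 35) is a two-sided inverse to f, so every y ∈ ℤ/46ℤ has a preimage.
So f is surjective.
Since f is surjective, we find f⁻¹(3): we need 37x ≡ 3 − 35 ≡ 14 (mod 46). Using 37⁻¹ = 5: x ≡ 5·14 = 70 = 1·46 + 24, so x = 24.
Check: f(24) = 37·24 + 35 = 923 = 20·46 + 3 ≡ 3 (mod 46).

24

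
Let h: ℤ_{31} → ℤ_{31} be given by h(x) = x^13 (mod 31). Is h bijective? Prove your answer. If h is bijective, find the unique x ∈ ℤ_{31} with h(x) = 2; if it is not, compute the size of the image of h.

Since 31 is prime, the nonzero elements of ℤ_{31} form a cyclic group of order 30.
As gcd(13, 30) = 1, raising to the 13th power is a bijection on this group: if u^13 ≡ v^13 then (uv^{−1})^13 = 1, and the only element of order dividing gcd(13, 30) = 1 is 1, so u = v.
With h(0) = 0 this makes h injective on all of ℤ_{31}, hence bijective (finite equal-size domain and codomain). In particular h is bijective.
Since h is bijective, we find the preimage of 2. The inverse of x ↦ x^13 on (ℤ_{31})^× is x ↦ x^7, because 13·7 = 91 = 3·30 + 1 ≡ 1 (mod 30) and x^{30} = 1 for x ≠ 0 (Fermat). So h⁻¹(2) = 2^7 mod 31.
Repeated squaring mod 31: 2^1 ≡ 2, 2^2 ≡ 2² = 4, 2^4 ≡ 4² = 16. Since 7 = 4 + 2 + 1, 2^7 ≡ 16·4·2: 16·4 = 64 ≡ 2, then 2·2 = 4. So 2^7 ≡ 4 (mod 31).
Hence h⁻¹(2) = 4.

4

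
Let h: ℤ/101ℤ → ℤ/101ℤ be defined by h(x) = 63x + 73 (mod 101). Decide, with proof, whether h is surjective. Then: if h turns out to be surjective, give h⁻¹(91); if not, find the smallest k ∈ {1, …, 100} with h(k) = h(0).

Recall that h is surjective if every y in the codomain equals h(x) for some x in the domain.
Since gcd(63, 101) = 1, 63 is invertible modulo 101. Euclid's algorithm: 101 = 1·63 + 38, 63 = 1·38 + 25, 38 = 1·25 + 13, 25 = 1·13 + 12, 13 = 1·12 + 1; back-substituting gives 1 = 93·63 − 58·101, so 63⁻¹ ≡ 93 (mod 101).
Then y ↦ 93(y − 73) is a two-sided inverse to h, so every y ∈ ℤ/101ℤ has a preimage.
Hence h is surjective.
Since h is surjective, we find h⁻¹(91): we need 63x ≡ 91 − 73 ≡ 18 (mod 101). Using 63⁻¹ = 93: x ≡ 93·18 = 1674 = 16·101 + 58, so x = 58.
Check: h(58) = 63·58 + 73 = 3727 = 36·101 + 91 ≡ 91 (mod 101).

58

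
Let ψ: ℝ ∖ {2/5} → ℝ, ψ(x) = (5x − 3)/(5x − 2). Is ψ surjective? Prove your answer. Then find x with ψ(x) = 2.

If ψ(x) = 1, cross-multiplying gives 5(5x − 3) = 5(5x − 2), which simplifies to −15 = −10 — false.  So 1 has no preimage and ψ is not surjective.
Solving ψ(x) = 2: cross-multiplying gives 5x − 3 = 2(5x − 2), which rearranges to −5x = −1, so x = 1/5.

1/5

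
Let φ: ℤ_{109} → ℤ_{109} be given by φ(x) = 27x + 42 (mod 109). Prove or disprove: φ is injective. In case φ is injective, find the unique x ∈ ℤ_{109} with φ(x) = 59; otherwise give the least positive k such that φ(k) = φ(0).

41

By definition, injectivity means: for all s, t in the domain, φ(s) = φ(t) implies s = t.
If φ(s) = φ(t), then 27s ≡ 27t (mod 109). Because gcd(27, 109) = 1, we may cancel 27 to get s ≡ t (mod 109).
Thus φ is injective.
We now compute 27⁻¹ mod 109 explicitly. Euclid's algorithm: 109 = 4·27 + 1; back-substituting gives 1 = 105·27 − 26·109, so 27⁻¹ ≡ 105 (mod 109).
Since φ is injective, we find φ⁻¹(59): we need 27x ≡ 59 − 42 ≡ 17 (mod 109). Using 27⁻¹ = 105: x ≡ 105·17 = 1785 = 16·109 + 41, so x = 41.
Check: φ(41) = 27·41 + 42 = 1149 = 10·109 + 59 ≡ 59 (mod 109).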